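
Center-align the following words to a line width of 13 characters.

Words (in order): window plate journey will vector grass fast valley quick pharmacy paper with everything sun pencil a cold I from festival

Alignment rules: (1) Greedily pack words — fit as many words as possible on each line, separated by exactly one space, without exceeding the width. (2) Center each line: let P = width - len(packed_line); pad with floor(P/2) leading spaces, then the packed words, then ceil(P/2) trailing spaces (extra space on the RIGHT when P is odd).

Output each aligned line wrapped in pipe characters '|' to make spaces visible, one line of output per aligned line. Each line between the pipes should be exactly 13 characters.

Answer: |window plate |
|journey will |
|vector grass |
| fast valley |
|    quick    |
|  pharmacy   |
| paper with  |
| everything  |
|sun pencil a |
| cold I from |
|  festival   |

Derivation:
Line 1: ['window', 'plate'] (min_width=12, slack=1)
Line 2: ['journey', 'will'] (min_width=12, slack=1)
Line 3: ['vector', 'grass'] (min_width=12, slack=1)
Line 4: ['fast', 'valley'] (min_width=11, slack=2)
Line 5: ['quick'] (min_width=5, slack=8)
Line 6: ['pharmacy'] (min_width=8, slack=5)
Line 7: ['paper', 'with'] (min_width=10, slack=3)
Line 8: ['everything'] (min_width=10, slack=3)
Line 9: ['sun', 'pencil', 'a'] (min_width=12, slack=1)
Line 10: ['cold', 'I', 'from'] (min_width=11, slack=2)
Line 11: ['festival'] (min_width=8, slack=5)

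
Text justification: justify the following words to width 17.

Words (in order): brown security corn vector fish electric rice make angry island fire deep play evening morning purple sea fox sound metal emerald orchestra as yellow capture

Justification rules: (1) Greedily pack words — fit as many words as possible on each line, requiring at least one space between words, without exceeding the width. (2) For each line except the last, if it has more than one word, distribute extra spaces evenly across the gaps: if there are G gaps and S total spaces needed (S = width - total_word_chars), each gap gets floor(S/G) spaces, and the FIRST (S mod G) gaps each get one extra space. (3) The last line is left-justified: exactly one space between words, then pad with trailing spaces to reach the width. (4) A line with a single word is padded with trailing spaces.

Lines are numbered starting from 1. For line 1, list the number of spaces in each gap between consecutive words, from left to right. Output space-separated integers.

Line 1: ['brown', 'security'] (min_width=14, slack=3)
Line 2: ['corn', 'vector', 'fish'] (min_width=16, slack=1)
Line 3: ['electric', 'rice'] (min_width=13, slack=4)
Line 4: ['make', 'angry', 'island'] (min_width=17, slack=0)
Line 5: ['fire', 'deep', 'play'] (min_width=14, slack=3)
Line 6: ['evening', 'morning'] (min_width=15, slack=2)
Line 7: ['purple', 'sea', 'fox'] (min_width=14, slack=3)
Line 8: ['sound', 'metal'] (min_width=11, slack=6)
Line 9: ['emerald', 'orchestra'] (min_width=17, slack=0)
Line 10: ['as', 'yellow', 'capture'] (min_width=17, slack=0)

Answer: 4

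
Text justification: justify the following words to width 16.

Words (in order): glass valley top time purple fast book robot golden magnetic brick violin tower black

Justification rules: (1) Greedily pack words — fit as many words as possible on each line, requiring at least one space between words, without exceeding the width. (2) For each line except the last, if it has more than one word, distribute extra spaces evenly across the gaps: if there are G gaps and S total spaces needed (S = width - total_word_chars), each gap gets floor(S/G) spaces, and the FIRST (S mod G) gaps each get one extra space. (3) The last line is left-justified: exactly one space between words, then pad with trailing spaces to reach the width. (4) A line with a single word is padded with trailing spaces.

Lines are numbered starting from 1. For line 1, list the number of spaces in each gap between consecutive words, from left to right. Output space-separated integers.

Answer: 1 1

Derivation:
Line 1: ['glass', 'valley', 'top'] (min_width=16, slack=0)
Line 2: ['time', 'purple', 'fast'] (min_width=16, slack=0)
Line 3: ['book', 'robot'] (min_width=10, slack=6)
Line 4: ['golden', 'magnetic'] (min_width=15, slack=1)
Line 5: ['brick', 'violin'] (min_width=12, slack=4)
Line 6: ['tower', 'black'] (min_width=11, slack=5)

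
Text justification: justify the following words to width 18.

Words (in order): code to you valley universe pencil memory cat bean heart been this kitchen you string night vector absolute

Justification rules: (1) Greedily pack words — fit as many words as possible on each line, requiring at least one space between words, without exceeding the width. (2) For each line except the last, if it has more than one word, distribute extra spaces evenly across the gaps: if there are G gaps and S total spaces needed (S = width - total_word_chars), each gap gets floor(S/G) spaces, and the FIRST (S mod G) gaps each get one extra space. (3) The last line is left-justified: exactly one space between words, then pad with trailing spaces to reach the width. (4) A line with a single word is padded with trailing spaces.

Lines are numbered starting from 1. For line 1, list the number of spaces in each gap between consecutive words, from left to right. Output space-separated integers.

Answer: 1 1 1

Derivation:
Line 1: ['code', 'to', 'you', 'valley'] (min_width=18, slack=0)
Line 2: ['universe', 'pencil'] (min_width=15, slack=3)
Line 3: ['memory', 'cat', 'bean'] (min_width=15, slack=3)
Line 4: ['heart', 'been', 'this'] (min_width=15, slack=3)
Line 5: ['kitchen', 'you', 'string'] (min_width=18, slack=0)
Line 6: ['night', 'vector'] (min_width=12, slack=6)
Line 7: ['absolute'] (min_width=8, slack=10)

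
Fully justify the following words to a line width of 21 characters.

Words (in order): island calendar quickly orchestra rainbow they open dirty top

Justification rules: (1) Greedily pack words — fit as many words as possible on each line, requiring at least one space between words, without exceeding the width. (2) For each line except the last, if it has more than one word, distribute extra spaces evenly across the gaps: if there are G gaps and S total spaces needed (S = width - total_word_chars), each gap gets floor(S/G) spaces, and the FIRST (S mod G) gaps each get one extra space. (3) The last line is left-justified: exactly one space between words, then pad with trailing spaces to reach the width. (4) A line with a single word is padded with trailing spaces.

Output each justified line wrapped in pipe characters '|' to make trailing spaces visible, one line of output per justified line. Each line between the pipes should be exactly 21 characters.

Line 1: ['island', 'calendar'] (min_width=15, slack=6)
Line 2: ['quickly', 'orchestra'] (min_width=17, slack=4)
Line 3: ['rainbow', 'they', 'open'] (min_width=17, slack=4)
Line 4: ['dirty', 'top'] (min_width=9, slack=12)

Answer: |island       calendar|
|quickly     orchestra|
|rainbow   they   open|
|dirty top            |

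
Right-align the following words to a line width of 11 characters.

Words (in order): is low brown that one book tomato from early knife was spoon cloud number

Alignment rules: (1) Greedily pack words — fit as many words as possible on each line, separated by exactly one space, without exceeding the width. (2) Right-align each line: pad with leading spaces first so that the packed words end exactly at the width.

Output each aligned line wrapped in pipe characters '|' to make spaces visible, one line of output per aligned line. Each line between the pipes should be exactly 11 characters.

Answer: |     is low|
| brown that|
|   one book|
|tomato from|
|early knife|
|  was spoon|
|      cloud|
|     number|

Derivation:
Line 1: ['is', 'low'] (min_width=6, slack=5)
Line 2: ['brown', 'that'] (min_width=10, slack=1)
Line 3: ['one', 'book'] (min_width=8, slack=3)
Line 4: ['tomato', 'from'] (min_width=11, slack=0)
Line 5: ['early', 'knife'] (min_width=11, slack=0)
Line 6: ['was', 'spoon'] (min_width=9, slack=2)
Line 7: ['cloud'] (min_width=5, slack=6)
Line 8: ['number'] (min_width=6, slack=5)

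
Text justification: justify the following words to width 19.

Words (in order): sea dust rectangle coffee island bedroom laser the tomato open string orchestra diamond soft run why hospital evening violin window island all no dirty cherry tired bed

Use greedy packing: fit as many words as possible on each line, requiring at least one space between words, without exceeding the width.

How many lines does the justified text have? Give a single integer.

Line 1: ['sea', 'dust', 'rectangle'] (min_width=18, slack=1)
Line 2: ['coffee', 'island'] (min_width=13, slack=6)
Line 3: ['bedroom', 'laser', 'the'] (min_width=17, slack=2)
Line 4: ['tomato', 'open', 'string'] (min_width=18, slack=1)
Line 5: ['orchestra', 'diamond'] (min_width=17, slack=2)
Line 6: ['soft', 'run', 'why'] (min_width=12, slack=7)
Line 7: ['hospital', 'evening'] (min_width=16, slack=3)
Line 8: ['violin', 'window'] (min_width=13, slack=6)
Line 9: ['island', 'all', 'no', 'dirty'] (min_width=19, slack=0)
Line 10: ['cherry', 'tired', 'bed'] (min_width=16, slack=3)
Total lines: 10

Answer: 10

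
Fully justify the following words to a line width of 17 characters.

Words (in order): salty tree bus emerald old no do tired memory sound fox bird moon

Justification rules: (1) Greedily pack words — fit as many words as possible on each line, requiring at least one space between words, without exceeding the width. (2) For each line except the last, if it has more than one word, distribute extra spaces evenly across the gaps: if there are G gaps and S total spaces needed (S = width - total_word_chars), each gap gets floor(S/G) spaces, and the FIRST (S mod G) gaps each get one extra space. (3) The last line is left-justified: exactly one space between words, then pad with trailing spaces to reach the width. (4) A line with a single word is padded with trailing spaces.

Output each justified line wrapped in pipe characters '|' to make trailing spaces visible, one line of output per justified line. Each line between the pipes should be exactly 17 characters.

Answer: |salty   tree  bus|
|emerald old no do|
|tired      memory|
|sound   fox  bird|
|moon             |

Derivation:
Line 1: ['salty', 'tree', 'bus'] (min_width=14, slack=3)
Line 2: ['emerald', 'old', 'no', 'do'] (min_width=17, slack=0)
Line 3: ['tired', 'memory'] (min_width=12, slack=5)
Line 4: ['sound', 'fox', 'bird'] (min_width=14, slack=3)
Line 5: ['moon'] (min_width=4, slack=13)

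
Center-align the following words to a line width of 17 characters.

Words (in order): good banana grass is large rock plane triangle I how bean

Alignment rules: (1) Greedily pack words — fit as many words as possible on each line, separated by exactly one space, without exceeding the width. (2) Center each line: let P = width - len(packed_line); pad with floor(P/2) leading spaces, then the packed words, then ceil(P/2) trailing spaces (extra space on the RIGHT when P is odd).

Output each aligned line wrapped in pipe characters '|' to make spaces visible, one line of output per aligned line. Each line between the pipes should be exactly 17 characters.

Answer: |good banana grass|
|  is large rock  |
|plane triangle I |
|    how bean     |

Derivation:
Line 1: ['good', 'banana', 'grass'] (min_width=17, slack=0)
Line 2: ['is', 'large', 'rock'] (min_width=13, slack=4)
Line 3: ['plane', 'triangle', 'I'] (min_width=16, slack=1)
Line 4: ['how', 'bean'] (min_width=8, slack=9)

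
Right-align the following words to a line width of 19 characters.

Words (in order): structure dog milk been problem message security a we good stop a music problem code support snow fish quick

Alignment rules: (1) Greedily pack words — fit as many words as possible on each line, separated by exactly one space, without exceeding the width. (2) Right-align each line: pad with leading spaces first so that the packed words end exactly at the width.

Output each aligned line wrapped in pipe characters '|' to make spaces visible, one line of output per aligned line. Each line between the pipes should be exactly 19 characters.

Answer: | structure dog milk|
|       been problem|
| message security a|
|     we good stop a|
| music problem code|
|  support snow fish|
|              quick|

Derivation:
Line 1: ['structure', 'dog', 'milk'] (min_width=18, slack=1)
Line 2: ['been', 'problem'] (min_width=12, slack=7)
Line 3: ['message', 'security', 'a'] (min_width=18, slack=1)
Line 4: ['we', 'good', 'stop', 'a'] (min_width=14, slack=5)
Line 5: ['music', 'problem', 'code'] (min_width=18, slack=1)
Line 6: ['support', 'snow', 'fish'] (min_width=17, slack=2)
Line 7: ['quick'] (min_width=5, slack=14)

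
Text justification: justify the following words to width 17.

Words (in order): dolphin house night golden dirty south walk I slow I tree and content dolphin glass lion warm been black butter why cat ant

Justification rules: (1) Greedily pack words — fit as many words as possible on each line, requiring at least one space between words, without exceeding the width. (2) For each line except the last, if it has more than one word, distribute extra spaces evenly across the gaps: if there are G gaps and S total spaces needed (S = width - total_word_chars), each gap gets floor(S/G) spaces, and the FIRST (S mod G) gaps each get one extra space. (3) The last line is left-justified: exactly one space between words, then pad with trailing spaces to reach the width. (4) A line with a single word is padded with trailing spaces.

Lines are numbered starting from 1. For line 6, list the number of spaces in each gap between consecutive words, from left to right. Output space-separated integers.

Line 1: ['dolphin', 'house'] (min_width=13, slack=4)
Line 2: ['night', 'golden'] (min_width=12, slack=5)
Line 3: ['dirty', 'south', 'walk'] (min_width=16, slack=1)
Line 4: ['I', 'slow', 'I', 'tree', 'and'] (min_width=17, slack=0)
Line 5: ['content', 'dolphin'] (min_width=15, slack=2)
Line 6: ['glass', 'lion', 'warm'] (min_width=15, slack=2)
Line 7: ['been', 'black', 'butter'] (min_width=17, slack=0)
Line 8: ['why', 'cat', 'ant'] (min_width=11, slack=6)

Answer: 2 2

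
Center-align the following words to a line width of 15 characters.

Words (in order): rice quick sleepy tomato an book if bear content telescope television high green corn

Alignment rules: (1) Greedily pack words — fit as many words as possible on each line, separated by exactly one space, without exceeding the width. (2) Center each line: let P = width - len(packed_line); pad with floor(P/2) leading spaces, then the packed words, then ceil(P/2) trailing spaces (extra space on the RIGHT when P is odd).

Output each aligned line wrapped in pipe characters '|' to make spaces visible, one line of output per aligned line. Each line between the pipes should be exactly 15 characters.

Answer: |  rice quick   |
| sleepy tomato |
|an book if bear|
|    content    |
|   telescope   |
|television high|
|  green corn   |

Derivation:
Line 1: ['rice', 'quick'] (min_width=10, slack=5)
Line 2: ['sleepy', 'tomato'] (min_width=13, slack=2)
Line 3: ['an', 'book', 'if', 'bear'] (min_width=15, slack=0)
Line 4: ['content'] (min_width=7, slack=8)
Line 5: ['telescope'] (min_width=9, slack=6)
Line 6: ['television', 'high'] (min_width=15, slack=0)
Line 7: ['green', 'corn'] (min_width=10, slack=5)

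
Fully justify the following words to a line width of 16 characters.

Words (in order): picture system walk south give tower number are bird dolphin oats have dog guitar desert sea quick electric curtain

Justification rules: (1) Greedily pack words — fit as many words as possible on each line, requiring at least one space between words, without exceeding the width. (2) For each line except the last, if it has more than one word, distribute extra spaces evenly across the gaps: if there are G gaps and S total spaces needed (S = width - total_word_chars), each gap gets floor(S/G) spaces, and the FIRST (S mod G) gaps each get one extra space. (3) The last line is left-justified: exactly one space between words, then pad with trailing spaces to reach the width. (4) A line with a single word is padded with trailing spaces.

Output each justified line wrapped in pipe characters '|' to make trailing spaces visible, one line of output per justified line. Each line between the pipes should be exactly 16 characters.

Line 1: ['picture', 'system'] (min_width=14, slack=2)
Line 2: ['walk', 'south', 'give'] (min_width=15, slack=1)
Line 3: ['tower', 'number', 'are'] (min_width=16, slack=0)
Line 4: ['bird', 'dolphin'] (min_width=12, slack=4)
Line 5: ['oats', 'have', 'dog'] (min_width=13, slack=3)
Line 6: ['guitar', 'desert'] (min_width=13, slack=3)
Line 7: ['sea', 'quick'] (min_width=9, slack=7)
Line 8: ['electric', 'curtain'] (min_width=16, slack=0)

Answer: |picture   system|
|walk  south give|
|tower number are|
|bird     dolphin|
|oats   have  dog|
|guitar    desert|
|sea        quick|
|electric curtain|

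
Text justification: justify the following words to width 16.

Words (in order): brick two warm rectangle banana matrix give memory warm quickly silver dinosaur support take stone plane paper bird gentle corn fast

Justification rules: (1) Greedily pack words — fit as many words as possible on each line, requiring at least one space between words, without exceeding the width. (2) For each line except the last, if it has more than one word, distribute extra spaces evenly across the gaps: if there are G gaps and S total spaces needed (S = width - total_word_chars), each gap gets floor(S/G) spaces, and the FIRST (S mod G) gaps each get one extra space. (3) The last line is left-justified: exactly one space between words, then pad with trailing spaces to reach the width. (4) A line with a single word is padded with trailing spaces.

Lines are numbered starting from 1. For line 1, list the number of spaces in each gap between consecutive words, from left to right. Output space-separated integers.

Answer: 2 2

Derivation:
Line 1: ['brick', 'two', 'warm'] (min_width=14, slack=2)
Line 2: ['rectangle', 'banana'] (min_width=16, slack=0)
Line 3: ['matrix', 'give'] (min_width=11, slack=5)
Line 4: ['memory', 'warm'] (min_width=11, slack=5)
Line 5: ['quickly', 'silver'] (min_width=14, slack=2)
Line 6: ['dinosaur', 'support'] (min_width=16, slack=0)
Line 7: ['take', 'stone', 'plane'] (min_width=16, slack=0)
Line 8: ['paper', 'bird'] (min_width=10, slack=6)
Line 9: ['gentle', 'corn', 'fast'] (min_width=16, slack=0)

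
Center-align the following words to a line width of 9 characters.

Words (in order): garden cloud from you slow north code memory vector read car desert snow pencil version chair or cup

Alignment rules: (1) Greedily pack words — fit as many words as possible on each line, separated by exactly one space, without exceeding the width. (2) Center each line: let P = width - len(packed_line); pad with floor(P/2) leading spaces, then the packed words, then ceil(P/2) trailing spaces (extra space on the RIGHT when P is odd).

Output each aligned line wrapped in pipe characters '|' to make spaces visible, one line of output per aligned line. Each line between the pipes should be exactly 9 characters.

Line 1: ['garden'] (min_width=6, slack=3)
Line 2: ['cloud'] (min_width=5, slack=4)
Line 3: ['from', 'you'] (min_width=8, slack=1)
Line 4: ['slow'] (min_width=4, slack=5)
Line 5: ['north'] (min_width=5, slack=4)
Line 6: ['code'] (min_width=4, slack=5)
Line 7: ['memory'] (min_width=6, slack=3)
Line 8: ['vector'] (min_width=6, slack=3)
Line 9: ['read', 'car'] (min_width=8, slack=1)
Line 10: ['desert'] (min_width=6, slack=3)
Line 11: ['snow'] (min_width=4, slack=5)
Line 12: ['pencil'] (min_width=6, slack=3)
Line 13: ['version'] (min_width=7, slack=2)
Line 14: ['chair', 'or'] (min_width=8, slack=1)
Line 15: ['cup'] (min_width=3, slack=6)

Answer: | garden  |
|  cloud  |
|from you |
|  slow   |
|  north  |
|  code   |
| memory  |
| vector  |
|read car |
| desert  |
|  snow   |
| pencil  |
| version |
|chair or |
|   cup   |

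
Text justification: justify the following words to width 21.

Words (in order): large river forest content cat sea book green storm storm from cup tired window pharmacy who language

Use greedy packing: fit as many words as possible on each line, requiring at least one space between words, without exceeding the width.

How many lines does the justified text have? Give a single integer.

Line 1: ['large', 'river', 'forest'] (min_width=18, slack=3)
Line 2: ['content', 'cat', 'sea', 'book'] (min_width=20, slack=1)
Line 3: ['green', 'storm', 'storm'] (min_width=17, slack=4)
Line 4: ['from', 'cup', 'tired', 'window'] (min_width=21, slack=0)
Line 5: ['pharmacy', 'who', 'language'] (min_width=21, slack=0)
Total lines: 5

Answer: 5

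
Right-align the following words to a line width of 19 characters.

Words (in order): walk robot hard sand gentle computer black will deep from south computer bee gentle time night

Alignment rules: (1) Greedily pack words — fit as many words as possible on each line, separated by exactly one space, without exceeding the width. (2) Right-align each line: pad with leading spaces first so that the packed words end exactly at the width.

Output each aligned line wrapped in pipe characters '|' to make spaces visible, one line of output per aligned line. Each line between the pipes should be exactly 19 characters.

Answer: |    walk robot hard|
|        sand gentle|
|computer black will|
|    deep from south|
|computer bee gentle|
|         time night|

Derivation:
Line 1: ['walk', 'robot', 'hard'] (min_width=15, slack=4)
Line 2: ['sand', 'gentle'] (min_width=11, slack=8)
Line 3: ['computer', 'black', 'will'] (min_width=19, slack=0)
Line 4: ['deep', 'from', 'south'] (min_width=15, slack=4)
Line 5: ['computer', 'bee', 'gentle'] (min_width=19, slack=0)
Line 6: ['time', 'night'] (min_width=10, slack=9)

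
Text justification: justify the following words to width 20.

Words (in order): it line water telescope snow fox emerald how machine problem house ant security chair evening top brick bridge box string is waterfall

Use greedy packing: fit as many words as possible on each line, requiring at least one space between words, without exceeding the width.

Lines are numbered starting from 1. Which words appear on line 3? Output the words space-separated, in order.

Answer: emerald how machine

Derivation:
Line 1: ['it', 'line', 'water'] (min_width=13, slack=7)
Line 2: ['telescope', 'snow', 'fox'] (min_width=18, slack=2)
Line 3: ['emerald', 'how', 'machine'] (min_width=19, slack=1)
Line 4: ['problem', 'house', 'ant'] (min_width=17, slack=3)
Line 5: ['security', 'chair'] (min_width=14, slack=6)
Line 6: ['evening', 'top', 'brick'] (min_width=17, slack=3)
Line 7: ['bridge', 'box', 'string', 'is'] (min_width=20, slack=0)
Line 8: ['waterfall'] (min_width=9, slack=11)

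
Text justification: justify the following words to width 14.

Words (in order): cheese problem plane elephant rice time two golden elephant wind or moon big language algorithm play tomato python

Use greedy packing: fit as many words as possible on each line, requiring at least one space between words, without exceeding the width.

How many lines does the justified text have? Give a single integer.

Answer: 9

Derivation:
Line 1: ['cheese', 'problem'] (min_width=14, slack=0)
Line 2: ['plane', 'elephant'] (min_width=14, slack=0)
Line 3: ['rice', 'time', 'two'] (min_width=13, slack=1)
Line 4: ['golden'] (min_width=6, slack=8)
Line 5: ['elephant', 'wind'] (min_width=13, slack=1)
Line 6: ['or', 'moon', 'big'] (min_width=11, slack=3)
Line 7: ['language'] (min_width=8, slack=6)
Line 8: ['algorithm', 'play'] (min_width=14, slack=0)
Line 9: ['tomato', 'python'] (min_width=13, slack=1)
Total lines: 9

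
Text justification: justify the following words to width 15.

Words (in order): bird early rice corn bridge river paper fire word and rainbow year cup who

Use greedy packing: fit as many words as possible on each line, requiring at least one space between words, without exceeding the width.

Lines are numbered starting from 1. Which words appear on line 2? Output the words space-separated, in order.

Answer: corn bridge

Derivation:
Line 1: ['bird', 'early', 'rice'] (min_width=15, slack=0)
Line 2: ['corn', 'bridge'] (min_width=11, slack=4)
Line 3: ['river', 'paper'] (min_width=11, slack=4)
Line 4: ['fire', 'word', 'and'] (min_width=13, slack=2)
Line 5: ['rainbow', 'year'] (min_width=12, slack=3)
Line 6: ['cup', 'who'] (min_width=7, slack=8)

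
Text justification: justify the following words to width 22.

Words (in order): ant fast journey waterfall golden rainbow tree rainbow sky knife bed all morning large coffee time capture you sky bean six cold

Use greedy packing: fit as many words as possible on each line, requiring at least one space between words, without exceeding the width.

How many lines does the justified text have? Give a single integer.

Line 1: ['ant', 'fast', 'journey'] (min_width=16, slack=6)
Line 2: ['waterfall', 'golden'] (min_width=16, slack=6)
Line 3: ['rainbow', 'tree', 'rainbow'] (min_width=20, slack=2)
Line 4: ['sky', 'knife', 'bed', 'all'] (min_width=17, slack=5)
Line 5: ['morning', 'large', 'coffee'] (min_width=20, slack=2)
Line 6: ['time', 'capture', 'you', 'sky'] (min_width=20, slack=2)
Line 7: ['bean', 'six', 'cold'] (min_width=13, slack=9)
Total lines: 7

Answer: 7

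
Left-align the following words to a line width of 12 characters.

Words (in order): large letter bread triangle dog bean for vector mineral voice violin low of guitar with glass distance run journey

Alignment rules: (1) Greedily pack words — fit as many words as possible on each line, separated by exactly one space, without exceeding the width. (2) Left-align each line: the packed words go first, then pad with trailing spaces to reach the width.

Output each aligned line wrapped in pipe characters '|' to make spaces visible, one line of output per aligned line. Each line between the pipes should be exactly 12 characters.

Answer: |large letter|
|bread       |
|triangle dog|
|bean for    |
|vector      |
|mineral     |
|voice violin|
|low of      |
|guitar with |
|glass       |
|distance run|
|journey     |

Derivation:
Line 1: ['large', 'letter'] (min_width=12, slack=0)
Line 2: ['bread'] (min_width=5, slack=7)
Line 3: ['triangle', 'dog'] (min_width=12, slack=0)
Line 4: ['bean', 'for'] (min_width=8, slack=4)
Line 5: ['vector'] (min_width=6, slack=6)
Line 6: ['mineral'] (min_width=7, slack=5)
Line 7: ['voice', 'violin'] (min_width=12, slack=0)
Line 8: ['low', 'of'] (min_width=6, slack=6)
Line 9: ['guitar', 'with'] (min_width=11, slack=1)
Line 10: ['glass'] (min_width=5, slack=7)
Line 11: ['distance', 'run'] (min_width=12, slack=0)
Line 12: ['journey'] (min_width=7, slack=5)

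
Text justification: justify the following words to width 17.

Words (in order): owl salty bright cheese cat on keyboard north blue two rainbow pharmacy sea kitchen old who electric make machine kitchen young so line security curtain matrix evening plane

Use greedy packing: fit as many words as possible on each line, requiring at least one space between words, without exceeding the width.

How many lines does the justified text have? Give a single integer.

Line 1: ['owl', 'salty', 'bright'] (min_width=16, slack=1)
Line 2: ['cheese', 'cat', 'on'] (min_width=13, slack=4)
Line 3: ['keyboard', 'north'] (min_width=14, slack=3)
Line 4: ['blue', 'two', 'rainbow'] (min_width=16, slack=1)
Line 5: ['pharmacy', 'sea'] (min_width=12, slack=5)
Line 6: ['kitchen', 'old', 'who'] (min_width=15, slack=2)
Line 7: ['electric', 'make'] (min_width=13, slack=4)
Line 8: ['machine', 'kitchen'] (min_width=15, slack=2)
Line 9: ['young', 'so', 'line'] (min_width=13, slack=4)
Line 10: ['security', 'curtain'] (min_width=16, slack=1)
Line 11: ['matrix', 'evening'] (min_width=14, slack=3)
Line 12: ['plane'] (min_width=5, slack=12)
Total lines: 12

Answer: 12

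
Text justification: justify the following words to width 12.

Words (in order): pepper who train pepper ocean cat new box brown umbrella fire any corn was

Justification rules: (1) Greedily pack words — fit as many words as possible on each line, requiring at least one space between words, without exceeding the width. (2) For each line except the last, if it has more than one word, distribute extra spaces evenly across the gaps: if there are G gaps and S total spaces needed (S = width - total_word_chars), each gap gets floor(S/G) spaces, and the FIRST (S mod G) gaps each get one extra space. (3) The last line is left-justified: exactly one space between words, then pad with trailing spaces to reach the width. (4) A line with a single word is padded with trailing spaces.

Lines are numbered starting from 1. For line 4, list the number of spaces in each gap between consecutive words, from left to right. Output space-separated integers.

Line 1: ['pepper', 'who'] (min_width=10, slack=2)
Line 2: ['train', 'pepper'] (min_width=12, slack=0)
Line 3: ['ocean', 'cat'] (min_width=9, slack=3)
Line 4: ['new', 'box'] (min_width=7, slack=5)
Line 5: ['brown'] (min_width=5, slack=7)
Line 6: ['umbrella'] (min_width=8, slack=4)
Line 7: ['fire', 'any'] (min_width=8, slack=4)
Line 8: ['corn', 'was'] (min_width=8, slack=4)

Answer: 6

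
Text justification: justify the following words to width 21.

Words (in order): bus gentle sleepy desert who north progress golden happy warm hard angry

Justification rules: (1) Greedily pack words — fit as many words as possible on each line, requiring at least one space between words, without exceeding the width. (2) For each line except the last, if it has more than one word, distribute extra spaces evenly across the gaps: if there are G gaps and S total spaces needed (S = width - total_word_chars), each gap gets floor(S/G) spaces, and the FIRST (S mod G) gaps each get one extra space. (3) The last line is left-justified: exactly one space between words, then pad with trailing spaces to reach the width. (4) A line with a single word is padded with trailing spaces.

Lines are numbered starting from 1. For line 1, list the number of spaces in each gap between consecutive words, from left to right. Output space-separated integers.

Answer: 3 3

Derivation:
Line 1: ['bus', 'gentle', 'sleepy'] (min_width=17, slack=4)
Line 2: ['desert', 'who', 'north'] (min_width=16, slack=5)
Line 3: ['progress', 'golden', 'happy'] (min_width=21, slack=0)
Line 4: ['warm', 'hard', 'angry'] (min_width=15, slack=6)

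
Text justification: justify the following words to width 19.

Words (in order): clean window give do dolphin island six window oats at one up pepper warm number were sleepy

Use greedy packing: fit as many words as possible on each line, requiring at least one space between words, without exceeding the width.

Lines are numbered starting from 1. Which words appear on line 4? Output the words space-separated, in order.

Answer: one up pepper warm

Derivation:
Line 1: ['clean', 'window', 'give'] (min_width=17, slack=2)
Line 2: ['do', 'dolphin', 'island'] (min_width=17, slack=2)
Line 3: ['six', 'window', 'oats', 'at'] (min_width=18, slack=1)
Line 4: ['one', 'up', 'pepper', 'warm'] (min_width=18, slack=1)
Line 5: ['number', 'were', 'sleepy'] (min_width=18, slack=1)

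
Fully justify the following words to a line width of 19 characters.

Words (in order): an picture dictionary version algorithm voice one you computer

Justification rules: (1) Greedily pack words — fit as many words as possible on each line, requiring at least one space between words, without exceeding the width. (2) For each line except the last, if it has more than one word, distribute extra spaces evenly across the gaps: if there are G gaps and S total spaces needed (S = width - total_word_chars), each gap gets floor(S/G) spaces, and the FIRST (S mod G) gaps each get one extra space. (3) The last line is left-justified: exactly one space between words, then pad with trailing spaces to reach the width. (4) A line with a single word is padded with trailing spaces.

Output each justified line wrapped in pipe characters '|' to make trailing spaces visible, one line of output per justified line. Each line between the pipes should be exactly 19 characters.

Answer: |an          picture|
|dictionary  version|
|algorithm voice one|
|you computer       |

Derivation:
Line 1: ['an', 'picture'] (min_width=10, slack=9)
Line 2: ['dictionary', 'version'] (min_width=18, slack=1)
Line 3: ['algorithm', 'voice', 'one'] (min_width=19, slack=0)
Line 4: ['you', 'computer'] (min_width=12, slack=7)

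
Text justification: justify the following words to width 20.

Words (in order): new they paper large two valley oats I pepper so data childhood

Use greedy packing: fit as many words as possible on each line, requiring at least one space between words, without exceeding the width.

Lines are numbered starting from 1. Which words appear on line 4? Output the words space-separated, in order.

Answer: childhood

Derivation:
Line 1: ['new', 'they', 'paper', 'large'] (min_width=20, slack=0)
Line 2: ['two', 'valley', 'oats', 'I'] (min_width=17, slack=3)
Line 3: ['pepper', 'so', 'data'] (min_width=14, slack=6)
Line 4: ['childhood'] (min_width=9, slack=11)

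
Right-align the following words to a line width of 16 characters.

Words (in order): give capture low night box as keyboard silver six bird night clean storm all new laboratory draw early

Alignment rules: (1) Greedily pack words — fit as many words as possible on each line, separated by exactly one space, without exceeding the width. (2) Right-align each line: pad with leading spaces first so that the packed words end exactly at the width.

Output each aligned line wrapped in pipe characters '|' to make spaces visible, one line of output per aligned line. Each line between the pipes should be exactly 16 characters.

Line 1: ['give', 'capture', 'low'] (min_width=16, slack=0)
Line 2: ['night', 'box', 'as'] (min_width=12, slack=4)
Line 3: ['keyboard', 'silver'] (min_width=15, slack=1)
Line 4: ['six', 'bird', 'night'] (min_width=14, slack=2)
Line 5: ['clean', 'storm', 'all'] (min_width=15, slack=1)
Line 6: ['new', 'laboratory'] (min_width=14, slack=2)
Line 7: ['draw', 'early'] (min_width=10, slack=6)

Answer: |give capture low|
|    night box as|
| keyboard silver|
|  six bird night|
| clean storm all|
|  new laboratory|
|      draw early|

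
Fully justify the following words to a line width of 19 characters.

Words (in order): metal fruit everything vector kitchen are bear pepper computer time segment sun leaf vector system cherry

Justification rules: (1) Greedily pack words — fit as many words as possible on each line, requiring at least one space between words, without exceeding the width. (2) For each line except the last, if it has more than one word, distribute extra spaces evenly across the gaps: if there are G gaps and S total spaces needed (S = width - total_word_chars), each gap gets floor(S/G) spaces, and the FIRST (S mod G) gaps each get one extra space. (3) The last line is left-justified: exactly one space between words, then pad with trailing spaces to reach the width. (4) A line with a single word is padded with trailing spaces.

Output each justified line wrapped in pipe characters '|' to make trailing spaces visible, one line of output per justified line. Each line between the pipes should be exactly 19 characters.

Line 1: ['metal', 'fruit'] (min_width=11, slack=8)
Line 2: ['everything', 'vector'] (min_width=17, slack=2)
Line 3: ['kitchen', 'are', 'bear'] (min_width=16, slack=3)
Line 4: ['pepper', 'computer'] (min_width=15, slack=4)
Line 5: ['time', 'segment', 'sun'] (min_width=16, slack=3)
Line 6: ['leaf', 'vector', 'system'] (min_width=18, slack=1)
Line 7: ['cherry'] (min_width=6, slack=13)

Answer: |metal         fruit|
|everything   vector|
|kitchen   are  bear|
|pepper     computer|
|time   segment  sun|
|leaf  vector system|
|cherry             |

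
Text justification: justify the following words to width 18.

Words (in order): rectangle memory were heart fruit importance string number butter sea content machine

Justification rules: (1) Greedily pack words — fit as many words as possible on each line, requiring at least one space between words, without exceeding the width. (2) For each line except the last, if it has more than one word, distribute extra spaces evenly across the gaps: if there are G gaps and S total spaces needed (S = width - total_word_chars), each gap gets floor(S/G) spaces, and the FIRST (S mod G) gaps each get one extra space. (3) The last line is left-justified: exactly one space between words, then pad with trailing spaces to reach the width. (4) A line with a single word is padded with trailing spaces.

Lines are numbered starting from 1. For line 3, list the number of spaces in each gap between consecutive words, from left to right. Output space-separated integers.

Line 1: ['rectangle', 'memory'] (min_width=16, slack=2)
Line 2: ['were', 'heart', 'fruit'] (min_width=16, slack=2)
Line 3: ['importance', 'string'] (min_width=17, slack=1)
Line 4: ['number', 'butter', 'sea'] (min_width=17, slack=1)
Line 5: ['content', 'machine'] (min_width=15, slack=3)

Answer: 2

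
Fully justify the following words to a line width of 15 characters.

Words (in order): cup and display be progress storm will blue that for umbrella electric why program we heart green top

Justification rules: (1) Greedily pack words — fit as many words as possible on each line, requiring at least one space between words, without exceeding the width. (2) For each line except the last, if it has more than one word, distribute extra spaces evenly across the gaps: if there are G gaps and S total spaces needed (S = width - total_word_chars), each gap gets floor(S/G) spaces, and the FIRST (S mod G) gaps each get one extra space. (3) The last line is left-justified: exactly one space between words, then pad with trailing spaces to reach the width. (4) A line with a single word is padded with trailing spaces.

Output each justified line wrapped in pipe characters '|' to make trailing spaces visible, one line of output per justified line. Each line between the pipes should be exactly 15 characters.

Answer: |cup and display|
|be     progress|
|storm will blue|
|that        for|
|umbrella       |
|electric    why|
|program      we|
|heart green top|

Derivation:
Line 1: ['cup', 'and', 'display'] (min_width=15, slack=0)
Line 2: ['be', 'progress'] (min_width=11, slack=4)
Line 3: ['storm', 'will', 'blue'] (min_width=15, slack=0)
Line 4: ['that', 'for'] (min_width=8, slack=7)
Line 5: ['umbrella'] (min_width=8, slack=7)
Line 6: ['electric', 'why'] (min_width=12, slack=3)
Line 7: ['program', 'we'] (min_width=10, slack=5)
Line 8: ['heart', 'green', 'top'] (min_width=15, slack=0)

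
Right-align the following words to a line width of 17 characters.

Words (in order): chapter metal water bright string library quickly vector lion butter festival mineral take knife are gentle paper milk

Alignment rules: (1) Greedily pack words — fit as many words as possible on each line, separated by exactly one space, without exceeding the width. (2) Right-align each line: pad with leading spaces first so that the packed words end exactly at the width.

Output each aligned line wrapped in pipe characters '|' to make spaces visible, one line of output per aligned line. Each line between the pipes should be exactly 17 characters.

Answer: |    chapter metal|
|     water bright|
|   string library|
|   quickly vector|
|      lion butter|
| festival mineral|
|   take knife are|
|gentle paper milk|

Derivation:
Line 1: ['chapter', 'metal'] (min_width=13, slack=4)
Line 2: ['water', 'bright'] (min_width=12, slack=5)
Line 3: ['string', 'library'] (min_width=14, slack=3)
Line 4: ['quickly', 'vector'] (min_width=14, slack=3)
Line 5: ['lion', 'butter'] (min_width=11, slack=6)
Line 6: ['festival', 'mineral'] (min_width=16, slack=1)
Line 7: ['take', 'knife', 'are'] (min_width=14, slack=3)
Line 8: ['gentle', 'paper', 'milk'] (min_width=17, slack=0)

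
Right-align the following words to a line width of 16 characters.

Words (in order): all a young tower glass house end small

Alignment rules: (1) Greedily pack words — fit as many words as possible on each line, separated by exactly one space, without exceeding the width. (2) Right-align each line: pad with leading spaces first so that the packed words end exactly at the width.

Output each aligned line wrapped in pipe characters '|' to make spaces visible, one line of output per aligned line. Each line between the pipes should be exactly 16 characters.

Line 1: ['all', 'a', 'young'] (min_width=11, slack=5)
Line 2: ['tower', 'glass'] (min_width=11, slack=5)
Line 3: ['house', 'end', 'small'] (min_width=15, slack=1)

Answer: |     all a young|
|     tower glass|
| house end small|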